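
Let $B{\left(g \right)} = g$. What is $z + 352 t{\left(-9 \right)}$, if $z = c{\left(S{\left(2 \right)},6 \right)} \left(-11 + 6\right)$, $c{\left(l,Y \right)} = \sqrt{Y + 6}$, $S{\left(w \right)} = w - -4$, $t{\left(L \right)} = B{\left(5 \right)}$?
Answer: $1760 - 10 \sqrt{3} \approx 1742.7$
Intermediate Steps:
$t{\left(L \right)} = 5$
$S{\left(w \right)} = 4 + w$ ($S{\left(w \right)} = w + 4 = 4 + w$)
$c{\left(l,Y \right)} = \sqrt{6 + Y}$
$z = - 10 \sqrt{3}$ ($z = \sqrt{6 + 6} \left(-11 + 6\right) = \sqrt{12} \left(-5\right) = 2 \sqrt{3} \left(-5\right) = - 10 \sqrt{3} \approx -17.32$)
$z + 352 t{\left(-9 \right)} = - 10 \sqrt{3} + 352 \cdot 5 = - 10 \sqrt{3} + 1760 = 1760 - 10 \sqrt{3}$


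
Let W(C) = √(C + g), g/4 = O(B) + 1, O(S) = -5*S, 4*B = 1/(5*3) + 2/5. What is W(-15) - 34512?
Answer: -34512 + 2*I*√30/3 ≈ -34512.0 + 3.6515*I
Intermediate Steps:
B = 7/60 (B = (1/(5*3) + 2/5)/4 = ((⅕)*(⅓) + 2*(⅕))/4 = (1/15 + ⅖)/4 = (¼)*(7/15) = 7/60 ≈ 0.11667)
g = 5/3 (g = 4*(-5*7/60 + 1) = 4*(-7/12 + 1) = 4*(5/12) = 5/3 ≈ 1.6667)
W(C) = √(5/3 + C) (W(C) = √(C + 5/3) = √(5/3 + C))
W(-15) - 34512 = √(15 + 9*(-15))/3 - 34512 = √(15 - 135)/3 - 34512 = √(-120)/3 - 34512 = (2*I*√30)/3 - 34512 = 2*I*√30/3 - 34512 = -34512 + 2*I*√30/3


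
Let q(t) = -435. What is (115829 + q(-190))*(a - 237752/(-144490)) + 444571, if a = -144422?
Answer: -1203948318592621/72245 ≈ -1.6665e+10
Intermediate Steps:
(115829 + q(-190))*(a - 237752/(-144490)) + 444571 = (115829 - 435)*(-144422 - 237752/(-144490)) + 444571 = 115394*(-144422 - 237752*(-1/144490)) + 444571 = 115394*(-144422 + 118876/72245) + 444571 = 115394*(-10433648514/72245) + 444571 = -1203980436624516/72245 + 444571 = -1203948318592621/72245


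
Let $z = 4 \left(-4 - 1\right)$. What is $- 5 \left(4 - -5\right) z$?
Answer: $900$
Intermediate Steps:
$z = -20$ ($z = 4 \left(-5\right) = -20$)
$- 5 \left(4 - -5\right) z = - 5 \left(4 - -5\right) \left(-20\right) = - 5 \left(4 + 5\right) \left(-20\right) = \left(-5\right) 9 \left(-20\right) = \left(-45\right) \left(-20\right) = 900$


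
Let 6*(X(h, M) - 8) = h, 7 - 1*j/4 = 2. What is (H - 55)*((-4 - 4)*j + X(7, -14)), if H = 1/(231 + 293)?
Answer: 26081195/3144 ≈ 8295.5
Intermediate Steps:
j = 20 (j = 28 - 4*2 = 28 - 8 = 20)
X(h, M) = 8 + h/6
H = 1/524 ≈ 0.0019084
(H - 55)*((-4 - 4)*j + X(7, -14)) = (1/524 - 55)*((-4 - 4)*20 + (8 + (⅙)*7)) = -28819*(-8*20 + (8 + 7/6))/524 = -28819*(-160 + 55/6)/524 = -28819/524*(-905/6) = 26081195/3144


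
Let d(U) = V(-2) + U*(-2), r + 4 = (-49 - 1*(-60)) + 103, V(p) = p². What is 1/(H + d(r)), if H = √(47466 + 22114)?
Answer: 54/5731 + 7*√355/11462 ≈ 0.020929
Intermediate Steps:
H = 14*√355 (H = √69580 = 14*√355 ≈ 263.78)
r = 110 (r = -4 + ((-49 - 1*(-60)) + 103) = -4 + ((-49 + 60) + 103) = -4 + (11 + 103) = -4 + 114 = 110)
d(U) = 4 - 2*U (d(U) = (-2)² + U*(-2) = 4 - 2*U)
1/(H + d(r)) = 1/(14*√355 + (4 - 2*110)) = 1/(14*√355 + (4 - 220)) = 1/(14*√355 - 216) = 1/(-216 + 14*√355)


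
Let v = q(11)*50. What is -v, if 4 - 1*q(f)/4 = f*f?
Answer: 23400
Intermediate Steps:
q(f) = 16 - 4*f² (q(f) = 16 - 4*f*f = 16 - 4*f²)
v = -23400 (v = (16 - 4*11²)*50 = (16 - 4*121)*50 = (16 - 484)*50 = -468*50 = -23400)
-v = -1*(-23400) = 23400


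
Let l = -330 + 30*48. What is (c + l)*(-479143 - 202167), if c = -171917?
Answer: 116372517170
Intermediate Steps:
l = 1110 (l = -330 + 1440 = 1110)
(c + l)*(-479143 - 202167) = (-171917 + 1110)*(-479143 - 202167) = -170807*(-681310) = 116372517170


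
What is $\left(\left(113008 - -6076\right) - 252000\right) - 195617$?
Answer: $-328533$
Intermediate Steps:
$\left(\left(113008 - -6076\right) - 252000\right) - 195617 = \left(\left(113008 + 6076\right) - 252000\right) - 195617 = \left(119084 - 252000\right) - 195617 = -132916 - 195617 = -328533$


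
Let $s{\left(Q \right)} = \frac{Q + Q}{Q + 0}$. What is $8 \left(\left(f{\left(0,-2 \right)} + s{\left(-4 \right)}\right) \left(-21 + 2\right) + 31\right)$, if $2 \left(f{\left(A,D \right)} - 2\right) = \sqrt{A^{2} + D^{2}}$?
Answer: $-512$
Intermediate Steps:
$s{\left(Q \right)} = 2$ ($s{\left(Q \right)} = \frac{2 Q}{Q} = 2$)
$f{\left(A,D \right)} = 2 + \frac{\sqrt{A^{2} + D^{2}}}{2}$
$8 \left(\left(f{\left(0,-2 \right)} + s{\left(-4 \right)}\right) \left(-21 + 2\right) + 31\right) = 8 \left(\left(\left(2 + \frac{\sqrt{0^{2} + \left(-2\right)^{2}}}{2}\right) + 2\right) \left(-21 + 2\right) + 31\right) = 8 \left(\left(\left(2 + \frac{\sqrt{0 + 4}}{2}\right) + 2\right) \left(-19\right) + 31\right) = 8 \left(\left(\left(2 + \frac{\sqrt{4}}{2}\right) + 2\right) \left(-19\right) + 31\right) = 8 \left(\left(\left(2 + \frac{1}{2} \cdot 2\right) + 2\right) \left(-19\right) + 31\right) = 8 \left(\left(\left(2 + 1\right) + 2\right) \left(-19\right) + 31\right) = 8 \left(\left(3 + 2\right) \left(-19\right) + 31\right) = 8 \left(5 \left(-19\right) + 31\right) = 8 \left(-95 + 31\right) = 8 \left(-64\right) = -512$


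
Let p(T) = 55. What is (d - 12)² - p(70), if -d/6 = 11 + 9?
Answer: 17369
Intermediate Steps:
d = -120 (d = -6*(11 + 9) = -6*20 = -120)
(d - 12)² - p(70) = (-120 - 12)² - 1*55 = (-132)² - 55 = 17424 - 55 = 17369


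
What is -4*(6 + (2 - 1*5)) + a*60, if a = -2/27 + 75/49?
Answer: 33248/441 ≈ 75.392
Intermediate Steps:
a = 1927/1323 (a = -2*1/27 + 75*(1/49) = -2/27 + 75/49 = 1927/1323 ≈ 1.4565)
-4*(6 + (2 - 1*5)) + a*60 = -4*(6 + (2 - 1*5)) + (1927/1323)*60 = -4*(6 + (2 - 5)) + 38540/441 = -4*(6 - 3) + 38540/441 = -4*3 + 38540/441 = -12 + 38540/441 = 33248/441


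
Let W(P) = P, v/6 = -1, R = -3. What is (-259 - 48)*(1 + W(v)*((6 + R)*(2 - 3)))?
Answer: -5833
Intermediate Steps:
v = -6 (v = 6*(-1) = -6)
(-259 - 48)*(1 + W(v)*((6 + R)*(2 - 3))) = (-259 - 48)*(1 - 6*(6 - 3)*(2 - 3)) = -307*(1 - 18*(-1)) = -307*(1 - 6*(-3)) = -307*(1 + 18) = -307*19 = -5833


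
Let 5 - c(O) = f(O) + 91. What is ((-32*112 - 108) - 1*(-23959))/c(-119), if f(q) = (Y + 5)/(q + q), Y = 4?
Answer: -4823546/20459 ≈ -235.77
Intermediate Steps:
f(q) = 9/(2*q) (f(q) = (4 + 5)/(q + q) = 9/((2*q)) = 9*(1/(2*q)) = 9/(2*q))
c(O) = -86 - 9/(2*O) (c(O) = 5 - (9/(2*O) + 91) = 5 - (91 + 9/(2*O)) = 5 + (-91 - 9/(2*O)) = -86 - 9/(2*O))
((-32*112 - 108) - 1*(-23959))/c(-119) = ((-32*112 - 108) - 1*(-23959))/(-86 - 9/2/(-119)) = ((-3584 - 108) + 23959)/(-86 - 9/2*(-1/119)) = (-3692 + 23959)/(-86 + 9/238) = 20267/(-20459/238) = 20267*(-238/20459) = -4823546/20459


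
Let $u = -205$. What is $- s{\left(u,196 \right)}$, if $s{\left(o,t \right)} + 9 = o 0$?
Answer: $9$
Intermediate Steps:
$s{\left(o,t \right)} = -9$ ($s{\left(o,t \right)} = -9 + o 0 = -9 + 0 = -9$)
$- s{\left(u,196 \right)} = \left(-1\right) \left(-9\right) = 9$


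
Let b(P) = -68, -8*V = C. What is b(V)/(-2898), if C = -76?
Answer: 34/1449 ≈ 0.023464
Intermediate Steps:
V = 19/2 (V = -⅛*(-76) = 19/2 ≈ 9.5000)
b(V)/(-2898) = -68/(-2898) = -68*(-1/2898) = 34/1449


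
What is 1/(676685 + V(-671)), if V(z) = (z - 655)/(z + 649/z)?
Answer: 20495/13868699518 ≈ 1.4778e-6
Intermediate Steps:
V(z) = (-655 + z)/(z + 649/z)
1/(676685 + V(-671)) = 1/(676685 - 671*(-655 - 671)/(649 + (-671)²)) = 1/(676685 - 671*(-1326)/(649 + 450241)) = 1/(676685 - 671*(-1326)/450890) = 1/(676685 - 671*1/450890*(-1326)) = 1/(676685 + 40443/20495) = 1/(13868699518/20495) = 20495/13868699518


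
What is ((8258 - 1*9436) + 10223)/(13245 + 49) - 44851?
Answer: -596240149/13294 ≈ -44850.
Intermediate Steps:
((8258 - 1*9436) + 10223)/(13245 + 49) - 44851 = ((8258 - 9436) + 10223)/13294 - 44851 = (-1178 + 10223)*(1/13294) - 44851 = 9045*(1/13294) - 44851 = 9045/13294 - 44851 = -596240149/13294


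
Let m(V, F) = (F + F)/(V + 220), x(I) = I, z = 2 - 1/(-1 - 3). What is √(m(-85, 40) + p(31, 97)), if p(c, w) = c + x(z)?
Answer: √10965/18 ≈ 5.8174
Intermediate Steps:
z = 9/4 (z = 2 - 1/(-4) = 2 - 1*(-¼) = 2 + ¼ = 9/4 ≈ 2.2500)
p(c, w) = 9/4 + c (p(c, w) = c + 9/4 = 9/4 + c)
m(V, F) = 2*F/(220 + V) (m(V, F) = (2*F)/(220 + V) = 2*F/(220 + V))
√(m(-85, 40) + p(31, 97)) = √(2*40/(220 - 85) + (9/4 + 31)) = √(2*40/135 + 133/4) = √(2*40*(1/135) + 133/4) = √(16/27 + 133/4) = √(3655/108) = √10965/18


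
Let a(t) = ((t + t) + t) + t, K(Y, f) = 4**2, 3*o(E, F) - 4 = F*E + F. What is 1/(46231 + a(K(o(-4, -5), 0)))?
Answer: 1/46295 ≈ 2.1601e-5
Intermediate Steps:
o(E, F) = 4/3 + F/3 + E*F/3 (o(E, F) = 4/3 + (F*E + F)/3 = 4/3 + (E*F + F)/3 = 4/3 + (F + E*F)/3 = 4/3 + (F/3 + E*F/3) = 4/3 + F/3 + E*F/3)
K(Y, f) = 16
a(t) = 4*t (a(t) = (2*t + t) + t = 3*t + t = 4*t)
1/(46231 + a(K(o(-4, -5), 0))) = 1/(46231 + 4*16) = 1/(46231 + 64) = 1/46295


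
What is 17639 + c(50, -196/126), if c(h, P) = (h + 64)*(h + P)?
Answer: 69485/3 ≈ 23162.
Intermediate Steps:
c(h, P) = (64 + h)*(P + h)
17639 + c(50, -196/126) = 17639 + (50**2 + 64*(-196/126) + 64*50 - 196/126*50) = 17639 + (2500 + 64*(-196*1/126) + 3200 - 196*1/126*50) = 17639 + (2500 + 64*(-14/9) + 3200 - 14/9*50) = 17639 + (2500 - 896/9 + 3200 - 700/9) = 17639 + 16568/3 = 69485/3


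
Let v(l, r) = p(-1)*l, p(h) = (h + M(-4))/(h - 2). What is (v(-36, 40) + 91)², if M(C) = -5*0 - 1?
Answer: 4489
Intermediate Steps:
M(C) = -1 (M(C) = 0 - 1 = -1)
p(h) = (-1 + h)/(-2 + h) (p(h) = (h - 1)/(h - 2) = (-1 + h)/(-2 + h))
v(l, r) = 2*l/3 (v(l, r) = ((-1 - 1)/(-2 - 1))*l = (-2/(-3))*l = (-⅓*(-2))*l = 2*l/3)
(v(-36, 40) + 91)² = ((⅔)*(-36) + 91)² = (-24 + 91)² = 67² = 4489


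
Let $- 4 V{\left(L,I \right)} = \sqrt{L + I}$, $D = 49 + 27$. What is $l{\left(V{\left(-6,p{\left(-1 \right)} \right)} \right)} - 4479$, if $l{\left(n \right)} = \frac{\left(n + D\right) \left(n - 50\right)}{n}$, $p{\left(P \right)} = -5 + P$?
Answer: $-4453 - \frac{15203 i \sqrt{3}}{6} \approx -4453.0 - 4388.7 i$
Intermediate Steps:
$D = 76$
$V{\left(L,I \right)} = - \frac{\sqrt{I + L}}{4}$ ($V{\left(L,I \right)} = - \frac{\sqrt{L + I}}{4} = - \frac{\sqrt{I + L}}{4}$)
$l{\left(n \right)} = \frac{\left(-50 + n\right) \left(76 + n\right)}{n}$ ($l{\left(n \right)} = \frac{\left(n + 76\right) \left(n - 50\right)}{n} = \frac{\left(76 + n\right) \left(-50 + n\right)}{n} = \frac{\left(-50 + n\right) \left(76 + n\right)}{n}$)
$l{\left(V{\left(-6,p{\left(-1 \right)} \right)} \right)} - 4479 = \left(26 - \frac{\sqrt{\left(-5 - 1\right) - 6}}{4} - \frac{3800}{\left(- \frac{1}{4}\right) \sqrt{\left(-5 - 1\right) - 6}}\right) - 4479 = \left(26 - \frac{\sqrt{-6 - 6}}{4} - \frac{3800}{\left(- \frac{1}{4}\right) \sqrt{-6 - 6}}\right) - 4479 = \left(26 - \frac{\sqrt{-12}}{4} - \frac{3800}{\left(- \frac{1}{4}\right) \sqrt{-12}}\right) - 4479 = \left(26 - \frac{2 i \sqrt{3}}{4} - \frac{3800}{\left(- \frac{1}{4}\right) 2 i \sqrt{3}}\right) - 4479 = \left(26 - \frac{i \sqrt{3}}{2} - \frac{3800}{\left(- \frac{1}{2}\right) i \sqrt{3}}\right) - 4479 = \left(26 - \frac{i \sqrt{3}}{2} - 3800 \frac{2 i \sqrt{3}}{3}\right) - 4479 = \left(26 - \frac{i \sqrt{3}}{2} - \frac{7600 i \sqrt{3}}{3}\right) - 4479 = \left(26 - \frac{15203 i \sqrt{3}}{6}\right) - 4479 = -4453 - \frac{15203 i \sqrt{3}}{6}$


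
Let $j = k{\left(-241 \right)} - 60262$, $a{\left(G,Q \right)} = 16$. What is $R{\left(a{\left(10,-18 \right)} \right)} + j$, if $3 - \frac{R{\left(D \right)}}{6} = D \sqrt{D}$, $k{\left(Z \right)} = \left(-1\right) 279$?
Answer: $-60907$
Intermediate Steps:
$k{\left(Z \right)} = -279$
$R{\left(D \right)} = 18 - 6 D^{\frac{3}{2}}$ ($R{\left(D \right)} = 18 - 6 D \sqrt{D} = 18 - 6 D^{\frac{3}{2}}$)
$j = -60541$ ($j = -279 - 60262 = -60541$)
$R{\left(a{\left(10,-18 \right)} \right)} + j = \left(18 - 6 \cdot 16^{\frac{3}{2}}\right) - 60541 = \left(18 - 384\right) - 60541 = -366 - 60541 = -60907$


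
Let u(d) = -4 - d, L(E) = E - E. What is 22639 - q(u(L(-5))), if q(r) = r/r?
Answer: 22638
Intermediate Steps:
L(E) = 0
q(r) = 1
22639 - q(u(L(-5))) = 22639 - 1*1 = 22639 - 1 = 22638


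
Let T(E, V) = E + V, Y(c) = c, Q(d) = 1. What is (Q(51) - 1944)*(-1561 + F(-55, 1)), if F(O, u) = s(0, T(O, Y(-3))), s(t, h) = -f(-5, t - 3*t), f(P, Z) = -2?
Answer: 3029137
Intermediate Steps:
s(t, h) = 2 (s(t, h) = -1*(-2) = 2)
F(O, u) = 2
(Q(51) - 1944)*(-1561 + F(-55, 1)) = (1 - 1944)*(-1561 + 2) = -1943*(-1559) = 3029137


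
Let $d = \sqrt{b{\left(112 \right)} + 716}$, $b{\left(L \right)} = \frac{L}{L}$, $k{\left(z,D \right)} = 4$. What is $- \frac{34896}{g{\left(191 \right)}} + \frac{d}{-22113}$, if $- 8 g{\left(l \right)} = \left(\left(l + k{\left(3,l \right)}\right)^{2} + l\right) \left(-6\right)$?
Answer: $- \frac{5816}{4777} - \frac{\sqrt{717}}{22113} \approx -1.2187$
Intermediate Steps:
$b{\left(L \right)} = 1$
$g{\left(l \right)} = \frac{3 l}{4} + \frac{3 \left(4 + l\right)^{2}}{4}$ ($g{\left(l \right)} = - \frac{\left(\left(l + 4\right)^{2} + l\right) \left(-6\right)}{8} = - \frac{\left(\left(4 + l\right)^{2} + l\right) \left(-6\right)}{8} = - \frac{\left(l + \left(4 + l\right)^{2}\right) \left(-6\right)}{8} = - \frac{- 6 l - 6 \left(4 + l\right)^{2}}{8} = \frac{3 l}{4} + \frac{3 \left(4 + l\right)^{2}}{4}$)
$d = \sqrt{717}$ ($d = \sqrt{1 + 716} = \sqrt{717} \approx 26.777$)
$- \frac{34896}{g{\left(191 \right)}} + \frac{d}{-22113} = - \frac{34896}{\frac{3}{4} \cdot 191 + \frac{3 \left(4 + 191\right)^{2}}{4}} + \frac{\sqrt{717}}{-22113} = - \frac{34896}{\frac{573}{4} + \frac{3 \cdot 195^{2}}{4}} + \sqrt{717} \left(- \frac{1}{22113}\right) = - \frac{34896}{\frac{573}{4} + \frac{3}{4} \cdot 38025} - \frac{\sqrt{717}}{22113} = - \frac{34896}{\frac{573}{4} + \frac{114075}{4}} - \frac{\sqrt{717}}{22113} = - \frac{34896}{28662} - \frac{\sqrt{717}}{22113} = \left(-34896\right) \frac{1}{28662} - \frac{\sqrt{717}}{22113} = - \frac{5816}{4777} - \frac{\sqrt{717}}{22113}$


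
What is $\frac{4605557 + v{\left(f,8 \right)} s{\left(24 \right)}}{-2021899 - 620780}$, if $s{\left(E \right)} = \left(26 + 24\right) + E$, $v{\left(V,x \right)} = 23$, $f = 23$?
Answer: $- \frac{1535753}{880893} \approx -1.7434$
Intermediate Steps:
$s{\left(E \right)} = 50 + E$
$\frac{4605557 + v{\left(f,8 \right)} s{\left(24 \right)}}{-2021899 - 620780} = \frac{4605557 + 23 \left(50 + 24\right)}{-2021899 - 620780} = \frac{4605557 + 23 \cdot 74}{-2642679} = \left(4605557 + 1702\right) \left(- \frac{1}{2642679}\right) = 4607259 \left(- \frac{1}{2642679}\right) = - \frac{1535753}{880893}$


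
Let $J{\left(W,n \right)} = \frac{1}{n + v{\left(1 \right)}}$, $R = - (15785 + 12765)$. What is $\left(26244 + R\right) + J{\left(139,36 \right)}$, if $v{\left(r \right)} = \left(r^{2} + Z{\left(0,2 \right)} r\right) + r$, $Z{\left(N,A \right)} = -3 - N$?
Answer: $- \frac{80709}{35} \approx -2306.0$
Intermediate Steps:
$R = -28550$ ($R = \left(-1\right) 28550 = -28550$)
$v{\left(r \right)} = r^{2} - 2 r$ ($v{\left(r \right)} = \left(r^{2} + \left(-3 - 0\right) r\right) + r = \left(r^{2} + \left(-3 + 0\right) r\right) + r = \left(r^{2} - 3 r\right) + r = r^{2} - 2 r$)
$J{\left(W,n \right)} = \frac{1}{-1 + n}$ ($J{\left(W,n \right)} = \frac{1}{n + 1 \left(-2 + 1\right)} = \frac{1}{n + 1 \left(-1\right)} = \frac{1}{n - 1} = \frac{1}{-1 + n}$)
$\left(26244 + R\right) + J{\left(139,36 \right)} = \left(26244 - 28550\right) + \frac{1}{-1 + 36} = -2306 + \frac{1}{35} = - \frac{80709}{35}$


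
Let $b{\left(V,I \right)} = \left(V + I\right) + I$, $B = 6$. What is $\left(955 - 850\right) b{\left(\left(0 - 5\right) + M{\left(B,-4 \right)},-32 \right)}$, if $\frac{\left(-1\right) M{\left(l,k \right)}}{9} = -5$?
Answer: $-2520$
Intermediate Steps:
$M{\left(l,k \right)} = 45$ ($M{\left(l,k \right)} = \left(-9\right) \left(-5\right) = 45$)
$b{\left(V,I \right)} = V + 2 I$ ($b{\left(V,I \right)} = \left(I + V\right) + I = V + 2 I$)
$\left(955 - 850\right) b{\left(\left(0 - 5\right) + M{\left(B,-4 \right)},-32 \right)} = \left(955 - 850\right) \left(\left(\left(0 - 5\right) + 45\right) + 2 \left(-32\right)\right) = 105 \left(\left(-5 + 45\right) - 64\right) = 105 \left(40 - 64\right) = 105 \left(-24\right) = -2520$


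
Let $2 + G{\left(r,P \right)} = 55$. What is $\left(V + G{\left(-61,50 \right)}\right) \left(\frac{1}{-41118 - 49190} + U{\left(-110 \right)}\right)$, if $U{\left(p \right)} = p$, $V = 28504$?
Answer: $- \frac{283681839717}{90308} \approx -3.1413 \cdot 10^{6}$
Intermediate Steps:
$G{\left(r,P \right)} = 53$ ($G{\left(r,P \right)} = -2 + 55 = 53$)
$\left(V + G{\left(-61,50 \right)}\right) \left(\frac{1}{-41118 - 49190} + U{\left(-110 \right)}\right) = \left(28504 + 53\right) \left(\frac{1}{-41118 - 49190} - 110\right) = 28557 \left(\frac{1}{-90308} - 110\right) = 28557 \left(- \frac{1}{90308} - 110\right) = 28557 \left(- \frac{9933881}{90308}\right) = - \frac{283681839717}{90308}$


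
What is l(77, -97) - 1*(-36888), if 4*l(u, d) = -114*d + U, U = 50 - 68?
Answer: 39648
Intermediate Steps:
U = -18
l(u, d) = -9/2 - 57*d/2 (l(u, d) = (-114*d - 18)/4 = (-18 - 114*d)/4 = -9/2 - 57*d/2)
l(77, -97) - 1*(-36888) = (-9/2 - 57/2*(-97)) - 1*(-36888) = (-9/2 + 5529/2) + 36888 = 2760 + 36888 = 39648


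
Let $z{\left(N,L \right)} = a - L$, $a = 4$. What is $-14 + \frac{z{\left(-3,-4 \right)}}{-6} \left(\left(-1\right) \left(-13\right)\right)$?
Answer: $- \frac{94}{3} \approx -31.333$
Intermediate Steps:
$z{\left(N,L \right)} = 4 - L$
$-14 + \frac{z{\left(-3,-4 \right)}}{-6} \left(\left(-1\right) \left(-13\right)\right) = -14 + \frac{4 - -4}{-6} \left(\left(-1\right) \left(-13\right)\right) = -14 + \left(4 + 4\right) \left(- \frac{1}{6}\right) 13 = -14 + 8 \left(- \frac{1}{6}\right) 13 = -14 - \frac{52}{3} = - \frac{94}{3}$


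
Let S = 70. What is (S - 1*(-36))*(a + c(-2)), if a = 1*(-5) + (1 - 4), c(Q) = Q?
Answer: -1060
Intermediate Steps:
a = -8 (a = -5 - 3 = -8)
(S - 1*(-36))*(a + c(-2)) = (70 - 1*(-36))*(-8 - 2) = (70 + 36)*(-10) = 106*(-10) = -1060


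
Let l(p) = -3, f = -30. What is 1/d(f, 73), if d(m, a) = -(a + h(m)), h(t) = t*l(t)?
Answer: -1/163 ≈ -0.0061350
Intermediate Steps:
h(t) = -3*t (h(t) = t*(-3) = -3*t)
d(m, a) = -a + 3*m (d(m, a) = -(a - 3*m) = -a + 3*m)
1/d(f, 73) = 1/(-1*73 + 3*(-30)) = 1/(-73 - 90) = 1/(-163) = -1/163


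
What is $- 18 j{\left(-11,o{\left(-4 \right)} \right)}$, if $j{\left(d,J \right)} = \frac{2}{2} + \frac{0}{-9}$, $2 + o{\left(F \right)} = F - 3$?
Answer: $-18$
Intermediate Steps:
$o{\left(F \right)} = -5 + F$ ($o{\left(F \right)} = -2 + \left(F - 3\right) = -2 + \left(-3 + F\right) = -5 + F$)
$j{\left(d,J \right)} = 1$ ($j{\left(d,J \right)} = 2 \cdot \frac{1}{2} + 0 \left(- \frac{1}{9}\right) = 1 + 0 = 1$)
$- 18 j{\left(-11,o{\left(-4 \right)} \right)} = \left(-18\right) 1 = -18$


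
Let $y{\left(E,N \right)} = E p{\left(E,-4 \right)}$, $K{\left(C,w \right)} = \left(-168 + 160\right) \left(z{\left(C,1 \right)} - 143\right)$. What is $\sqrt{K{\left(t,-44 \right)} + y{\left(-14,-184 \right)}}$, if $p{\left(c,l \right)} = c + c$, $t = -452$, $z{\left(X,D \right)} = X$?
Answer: $4 \sqrt{322} \approx 71.777$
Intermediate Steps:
$K{\left(C,w \right)} = 1144 - 8 C$ ($K{\left(C,w \right)} = \left(-168 + 160\right) \left(C - 143\right) = - 8 \left(-143 + C\right) = 1144 - 8 C$)
$p{\left(c,l \right)} = 2 c$
$y{\left(E,N \right)} = 2 E^{2}$ ($y{\left(E,N \right)} = E 2 E = 2 E^{2}$)
$\sqrt{K{\left(t,-44 \right)} + y{\left(-14,-184 \right)}} = \sqrt{\left(1144 - -3616\right) + 2 \left(-14\right)^{2}} = \sqrt{\left(1144 + 3616\right) + 2 \cdot 196} = \sqrt{4760 + 392} = \sqrt{5152} = 4 \sqrt{322}$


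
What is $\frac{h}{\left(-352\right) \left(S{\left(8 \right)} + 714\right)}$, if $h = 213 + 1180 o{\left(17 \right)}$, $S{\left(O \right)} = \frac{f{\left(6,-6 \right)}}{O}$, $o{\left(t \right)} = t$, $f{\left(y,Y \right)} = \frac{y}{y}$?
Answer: $- \frac{1843}{22852} \approx -0.080649$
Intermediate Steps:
$f{\left(y,Y \right)} = 1$
$S{\left(O \right)} = \frac{1}{O}$ ($S{\left(O \right)} = 1 \frac{1}{O} = \frac{1}{O}$)
$h = 20273$ ($h = 213 + 1180 \cdot 17 = 213 + 20060 = 20273$)
$\frac{h}{\left(-352\right) \left(S{\left(8 \right)} + 714\right)} = \frac{20273}{\left(-352\right) \left(\frac{1}{8} + 714\right)} = \frac{20273}{\left(-352\right) \frac{5713}{8}} = \frac{20273}{-251372} = 20273 \left(- \frac{1}{251372}\right) = - \frac{1843}{22852}$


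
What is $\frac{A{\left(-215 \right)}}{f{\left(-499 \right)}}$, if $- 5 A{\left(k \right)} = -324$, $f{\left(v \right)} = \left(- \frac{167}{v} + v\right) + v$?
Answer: $- \frac{17964}{276575} \approx -0.064952$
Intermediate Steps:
$f{\left(v \right)} = - \frac{167}{v} + 2 v$ ($f{\left(v \right)} = \left(v - \frac{167}{v}\right) + v = - \frac{167}{v} + 2 v$)
$A{\left(k \right)} = \frac{324}{5}$ ($A{\left(k \right)} = \left(- \frac{1}{5}\right) \left(-324\right) = \frac{324}{5}$)
$\frac{A{\left(-215 \right)}}{f{\left(-499 \right)}} = \frac{324}{5 \left(- \frac{167}{-499} + 2 \left(-499\right)\right)} = \frac{324}{5 \left(\left(-167\right) \left(- \frac{1}{499}\right) - 998\right)} = \frac{324}{5 \left(\frac{167}{499} - 998\right)} = \frac{324}{5 \left(- \frac{497835}{499}\right)} = \frac{324}{5} \left(- \frac{499}{497835}\right) = - \frac{17964}{276575}$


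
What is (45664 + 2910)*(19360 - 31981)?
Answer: -613052454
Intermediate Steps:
(45664 + 2910)*(19360 - 31981) = 48574*(-12621) = -613052454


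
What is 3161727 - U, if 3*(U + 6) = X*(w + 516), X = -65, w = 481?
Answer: 9550004/3 ≈ 3.1833e+6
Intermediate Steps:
U = -64823/3 (U = -6 + (-65*(481 + 516))/3 = -6 + (-65*997)/3 = -6 + (1/3)*(-64805) = -6 - 64805/3 = -64823/3 ≈ -21608.)
3161727 - U = 3161727 - 1*(-64823/3) = 3161727 + 64823/3 = 9550004/3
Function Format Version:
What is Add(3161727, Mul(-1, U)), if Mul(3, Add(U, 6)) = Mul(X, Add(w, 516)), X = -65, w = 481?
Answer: Rational(9550004, 3) ≈ 3.1833e+6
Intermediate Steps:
U = Rational(-64823, 3) (U = Add(-6, Mul(Rational(1, 3), Mul(-65, Add(481, 516)))) = Add(-6, Mul(Rational(1, 3), Mul(-65, 997))) = Add(-6, Mul(Rational(1, 3), -64805)) = Add(-6, Rational(-64805, 3)) = Rational(-64823, 3) ≈ -21608.)
Add(3161727, Mul(-1, U)) = Add(3161727, Mul(-1, Rational(-64823, 3))) = Add(3161727, Rational(64823, 3)) = Rational(9550004, 3)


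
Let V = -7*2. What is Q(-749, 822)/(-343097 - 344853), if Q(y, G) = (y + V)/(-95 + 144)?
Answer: 109/4815650 ≈ 2.2635e-5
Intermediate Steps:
V = -14
Q(y, G) = -2/7 + y/49 (Q(y, G) = (y - 14)/(-95 + 144) = (-14 + y)/49 = (-14 + y)*(1/49) = -2/7 + y/49)
Q(-749, 822)/(-343097 - 344853) = (-2/7 + (1/49)*(-749))/(-343097 - 344853) = (-2/7 - 107/7)/(-687950) = -109/7*(-1/687950) = 109/4815650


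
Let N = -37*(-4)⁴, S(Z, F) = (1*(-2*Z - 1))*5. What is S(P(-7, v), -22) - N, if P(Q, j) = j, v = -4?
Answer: 9507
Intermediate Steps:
S(Z, F) = -5 - 10*Z (S(Z, F) = (1*(-1 - 2*Z))*5 = (-1 - 2*Z)*5 = -5 - 10*Z)
N = -9472 (N = -37*256 = -9472)
S(P(-7, v), -22) - N = (-5 - 10*(-4)) - 1*(-9472) = (-5 + 40) + 9472 = 35 + 9472 = 9507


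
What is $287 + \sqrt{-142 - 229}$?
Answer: $287 + i \sqrt{371} \approx 287.0 + 19.261 i$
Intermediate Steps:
$287 + \sqrt{-142 - 229} = 287 + \sqrt{-371} = 287 + i \sqrt{371}$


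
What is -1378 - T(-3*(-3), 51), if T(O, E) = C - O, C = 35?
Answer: -1404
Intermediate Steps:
T(O, E) = 35 - O
-1378 - T(-3*(-3), 51) = -1378 - (35 - (-3)*(-3)) = -1378 - (35 - 1*9) = -1378 - (35 - 9) = -1378 - 1*26 = -1378 - 26 = -1404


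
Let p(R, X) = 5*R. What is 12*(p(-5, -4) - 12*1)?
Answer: -444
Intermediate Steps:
12*(p(-5, -4) - 12*1) = 12*(5*(-5) - 12*1) = 12*(-25 - 12) = 12*(-37) = -444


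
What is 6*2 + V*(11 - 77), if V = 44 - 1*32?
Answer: -780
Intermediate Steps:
V = 12 (V = 44 - 32 = 12)
6*2 + V*(11 - 77) = 6*2 + 12*(11 - 77) = 12 + 12*(-66) = 12 - 792 = -780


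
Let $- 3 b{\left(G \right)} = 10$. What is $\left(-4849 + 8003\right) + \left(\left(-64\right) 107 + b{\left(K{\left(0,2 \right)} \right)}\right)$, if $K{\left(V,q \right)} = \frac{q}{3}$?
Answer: $- \frac{11092}{3} \approx -3697.3$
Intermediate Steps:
$K{\left(V,q \right)} = \frac{q}{3}$ ($K{\left(V,q \right)} = q \frac{1}{3} = \frac{q}{3}$)
$b{\left(G \right)} = - \frac{10}{3}$ ($b{\left(G \right)} = \left(- \frac{1}{3}\right) 10 = - \frac{10}{3}$)
$\left(-4849 + 8003\right) + \left(\left(-64\right) 107 + b{\left(K{\left(0,2 \right)} \right)}\right) = \left(-4849 + 8003\right) - \frac{20554}{3} = 3154 - \frac{20554}{3} = - \frac{11092}{3}$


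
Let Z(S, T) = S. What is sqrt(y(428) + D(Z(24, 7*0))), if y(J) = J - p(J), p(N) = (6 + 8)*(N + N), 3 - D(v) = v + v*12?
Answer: I*sqrt(11865) ≈ 108.93*I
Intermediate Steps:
D(v) = 3 - 13*v (D(v) = 3 - (v + v*12) = 3 - (v + 12*v) = 3 - 13*v)
p(N) = 28*N (p(N) = 14*(2*N) = 28*N)
y(J) = -27*J (y(J) = J - 28*J = -27*J)
sqrt(y(428) + D(Z(24, 7*0))) = sqrt(-27*428 + (3 - 13*24)) = sqrt(-11556 + (3 - 312)) = sqrt(-11556 - 309) = sqrt(-11865) = I*sqrt(11865)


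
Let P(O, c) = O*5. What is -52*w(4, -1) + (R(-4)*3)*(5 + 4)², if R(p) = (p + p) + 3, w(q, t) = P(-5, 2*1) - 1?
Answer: 137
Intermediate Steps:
P(O, c) = 5*O
w(q, t) = -26 (w(q, t) = 5*(-5) - 1 = -25 - 1 = -26)
R(p) = 3 + 2*p (R(p) = 2*p + 3 = 3 + 2*p)
-52*w(4, -1) + (R(-4)*3)*(5 + 4)² = -52*(-26) + ((3 + 2*(-4))*3)*(5 + 4)² = 1352 + ((3 - 8)*3)*9² = 1352 - 5*3*81 = 1352 - 15*81 = 1352 - 1215 = 137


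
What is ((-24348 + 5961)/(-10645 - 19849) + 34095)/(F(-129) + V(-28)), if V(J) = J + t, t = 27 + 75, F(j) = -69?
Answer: 1039711317/152470 ≈ 6819.1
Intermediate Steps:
t = 102
V(J) = 102 + J (V(J) = J + 102 = 102 + J)
((-24348 + 5961)/(-10645 - 19849) + 34095)/(F(-129) + V(-28)) = ((-24348 + 5961)/(-10645 - 19849) + 34095)/(-69 + (102 - 28)) = (-18387/(-30494) + 34095)/(-69 + 74) = (-18387*(-1/30494) + 34095)/5 = (18387/30494 + 34095)*(1/5) = (1039711317/30494)*(1/5) = 1039711317/152470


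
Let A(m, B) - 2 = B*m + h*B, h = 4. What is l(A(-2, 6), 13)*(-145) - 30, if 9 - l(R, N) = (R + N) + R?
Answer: 4610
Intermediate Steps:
A(m, B) = 2 + 4*B + B*m (A(m, B) = 2 + (B*m + 4*B) = 2 + (4*B + B*m) = 2 + 4*B + B*m)
l(R, N) = 9 - N - 2*R (l(R, N) = 9 - ((R + N) + R) = 9 - ((N + R) + R) = 9 - (N + 2*R) = 9 + (-N - 2*R) = 9 - N - 2*R)
l(A(-2, 6), 13)*(-145) - 30 = (9 - 1*13 - 2*(2 + 4*6 + 6*(-2)))*(-145) - 30 = (9 - 13 - 2*(2 + 24 - 12))*(-145) - 30 = (9 - 13 - 2*14)*(-145) - 30 = (9 - 13 - 28)*(-145) - 30 = -32*(-145) - 30 = 4640 - 30 = 4610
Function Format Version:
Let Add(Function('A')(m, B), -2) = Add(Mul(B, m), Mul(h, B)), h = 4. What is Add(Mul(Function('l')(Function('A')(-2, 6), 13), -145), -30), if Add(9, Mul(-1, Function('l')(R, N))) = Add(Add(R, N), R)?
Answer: 4610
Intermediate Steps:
Function('A')(m, B) = Add(2, Mul(4, B), Mul(B, m)) (Function('A')(m, B) = Add(2, Add(Mul(B, m), Mul(4, B))) = Add(2, Add(Mul(4, B), Mul(B, m))) = Add(2, Mul(4, B), Mul(B, m)))
Function('l')(R, N) = Add(9, Mul(-1, N), Mul(-2, R)) (Function('l')(R, N) = Add(9, Mul(-1, Add(Add(R, N), R))) = Add(9, Mul(-1, Add(Add(N, R), R))) = Add(9, Mul(-1, Add(N, Mul(2, R)))) = Add(9, Add(Mul(-1, N), Mul(-2, R))) = Add(9, Mul(-1, N), Mul(-2, R)))
Add(Mul(Function('l')(Function('A')(-2, 6), 13), -145), -30) = Add(Mul(Add(9, Mul(-1, 13), Mul(-2, Add(2, Mul(4, 6), Mul(6, -2)))), -145), -30) = Add(Mul(Add(9, -13, Mul(-2, Add(2, 24, -12))), -145), -30) = Add(Mul(Add(9, -13, Mul(-2, 14)), -145), -30) = Add(Mul(Add(9, -13, -28), -145), -30) = Add(Mul(-32, -145), -30) = Add(4640, -30) = 4610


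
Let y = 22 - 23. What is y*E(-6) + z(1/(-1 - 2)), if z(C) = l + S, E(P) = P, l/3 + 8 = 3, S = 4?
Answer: -5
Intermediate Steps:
y = -1
l = -15 (l = -24 + 3*3 = -24 + 9 = -15)
z(C) = -11 (z(C) = -15 + 4 = -11)
y*E(-6) + z(1/(-1 - 2)) = -1*(-6) - 11 = 6 - 11 = -5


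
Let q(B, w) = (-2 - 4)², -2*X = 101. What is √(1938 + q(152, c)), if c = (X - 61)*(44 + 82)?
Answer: √1974 ≈ 44.430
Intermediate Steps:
X = -101/2 (X = -½*101 = -101/2 ≈ -50.500)
c = -14049 (c = (-101/2 - 61)*(44 + 82) = -223/2*126 = -14049)
q(B, w) = 36 (q(B, w) = (-6)² = 36)
√(1938 + q(152, c)) = √(1938 + 36) = √1974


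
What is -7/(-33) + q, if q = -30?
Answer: -983/33 ≈ -29.788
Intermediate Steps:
-7/(-33) + q = -7/(-33) - 30 = -1/33*(-7) - 30 = 7/33 - 30 = -983/33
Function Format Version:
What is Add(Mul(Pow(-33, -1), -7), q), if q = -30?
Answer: Rational(-983, 33) ≈ -29.788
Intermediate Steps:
Add(Mul(Pow(-33, -1), -7), q) = Add(Mul(Pow(-33, -1), -7), -30) = Add(Mul(Rational(-1, 33), -7), -30) = Add(Rational(7, 33), -30) = Rational(-983, 33)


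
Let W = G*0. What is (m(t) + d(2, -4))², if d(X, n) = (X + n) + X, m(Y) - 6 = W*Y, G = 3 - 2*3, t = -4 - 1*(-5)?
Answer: 36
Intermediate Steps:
t = 1 (t = -4 + 5 = 1)
G = -3 (G = 3 - 6 = -3)
W = 0 (W = -3*0 = 0)
m(Y) = 6 (m(Y) = 6 + 0*Y = 6 + 0 = 6)
d(X, n) = n + 2*X
(m(t) + d(2, -4))² = (6 + (-4 + 2*2))² = (6 + (-4 + 4))² = (6 + 0)² = 6² = 36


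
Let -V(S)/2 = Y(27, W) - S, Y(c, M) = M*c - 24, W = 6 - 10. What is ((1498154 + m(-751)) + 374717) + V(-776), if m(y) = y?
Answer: 1870832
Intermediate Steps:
W = -4
Y(c, M) = -24 + M*c
V(S) = 264 + 2*S (V(S) = -2*((-24 - 4*27) - S) = -2*((-24 - 108) - S) = -2*(-132 - S) = 264 + 2*S)
((1498154 + m(-751)) + 374717) + V(-776) = ((1498154 - 751) + 374717) + (264 + 2*(-776)) = (1497403 + 374717) + (264 - 1552) = 1872120 - 1288 = 1870832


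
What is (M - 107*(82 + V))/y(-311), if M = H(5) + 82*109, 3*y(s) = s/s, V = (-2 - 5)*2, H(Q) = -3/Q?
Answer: 24921/5 ≈ 4984.2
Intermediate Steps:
V = -14 (V = -7*2 = -14)
y(s) = 1/3 (y(s) = (s/s)/3 = (1/3)*1 = 1/3)
M = 44687/5 (M = -3/5 + 82*109 = -3*1/5 + 8938 = -3/5 + 8938 = 44687/5 ≈ 8937.4)
(M - 107*(82 + V))/y(-311) = (44687/5 - 107*(82 - 14))/(1/3) = (44687/5 - 107*68)*3 = (44687/5 - 7276)*3 = (8307/5)*3 = 24921/5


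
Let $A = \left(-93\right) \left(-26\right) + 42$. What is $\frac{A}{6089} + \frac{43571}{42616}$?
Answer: $\frac{370139179}{259488824} \approx 1.4264$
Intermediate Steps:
$A = 2460$ ($A = 2418 + 42 = 2460$)
$\frac{A}{6089} + \frac{43571}{42616} = \frac{2460}{6089} + \frac{43571}{42616} = \frac{370139179}{259488824}$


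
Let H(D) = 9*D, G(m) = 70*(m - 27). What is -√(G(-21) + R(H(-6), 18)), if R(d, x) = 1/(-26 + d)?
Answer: -I*√1344005/20 ≈ -57.966*I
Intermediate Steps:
G(m) = -1890 + 70*m (G(m) = 70*(-27 + m) = -1890 + 70*m)
-√(G(-21) + R(H(-6), 18)) = -√((-1890 + 70*(-21)) + 1/(-26 + 9*(-6))) = -√((-1890 - 1470) + 1/(-26 - 54)) = -√(-3360 + 1/(-80)) = -√(-3360 - 1/80) = -√(-268801/80) = -I*√1344005/20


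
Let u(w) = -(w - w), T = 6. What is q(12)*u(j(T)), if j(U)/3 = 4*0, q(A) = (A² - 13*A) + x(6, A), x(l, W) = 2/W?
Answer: 0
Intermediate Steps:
q(A) = A² - 13*A + 2/A (q(A) = (A² - 13*A) + 2/A = A² - 13*A + 2/A)
j(U) = 0 (j(U) = 3*(4*0) = 3*0 = 0)
u(w) = 0 (u(w) = -1*0 = 0)
q(12)*u(j(T)) = ((2 + 12²*(-13 + 12))/12)*0 = ((2 + 144*(-1))/12)*0 = ((2 - 144)/12)*0 = ((1/12)*(-142))*0 = -71/6*0 = 0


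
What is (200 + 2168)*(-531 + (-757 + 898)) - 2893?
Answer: -926413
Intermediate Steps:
(200 + 2168)*(-531 + (-757 + 898)) - 2893 = 2368*(-531 + 141) - 2893 = 2368*(-390) - 2893 = -923520 - 2893 = -926413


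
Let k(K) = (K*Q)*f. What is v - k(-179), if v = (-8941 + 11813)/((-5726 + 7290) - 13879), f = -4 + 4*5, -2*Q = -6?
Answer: 105807608/12315 ≈ 8591.8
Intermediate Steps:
Q = 3 (Q = -½*(-6) = 3)
f = 16 (f = -4 + 20 = 16)
k(K) = 48*K (k(K) = (K*3)*16 = (3*K)*16 = 48*K)
v = -2872/12315 (v = 2872/(1564 - 13879) = 2872/(-12315) = 2872*(-1/12315) = -2872/12315 ≈ -0.23321)
v - k(-179) = -2872/12315 - 48*(-179) = -2872/12315 - 1*(-8592) = -2872/12315 + 8592 = 105807608/12315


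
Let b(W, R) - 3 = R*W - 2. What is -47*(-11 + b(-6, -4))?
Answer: -658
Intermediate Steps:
b(W, R) = 1 + R*W (b(W, R) = 3 + (R*W - 2) = 3 + (-2 + R*W) = 1 + R*W)
-47*(-11 + b(-6, -4)) = -47*(-11 + (1 - 4*(-6))) = -47*(-11 + (1 + 24)) = -47*(-11 + 25) = -47*14 = -658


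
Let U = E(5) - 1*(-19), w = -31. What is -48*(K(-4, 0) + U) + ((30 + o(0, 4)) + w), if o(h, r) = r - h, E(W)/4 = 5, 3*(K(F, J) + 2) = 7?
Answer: -1885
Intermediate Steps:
K(F, J) = ⅓ (K(F, J) = -2 + (⅓)*7 = -2 + 7/3 = ⅓)
E(W) = 20 (E(W) = 4*5 = 20)
U = 39 (U = 20 - 1*(-19) = 20 + 19 = 39)
-48*(K(-4, 0) + U) + ((30 + o(0, 4)) + w) = -48*(⅓ + 39) + ((30 + (4 - 1*0)) - 31) = -48*118/3 + ((30 + (4 + 0)) - 31) = -1888 + ((30 + 4) - 31) = -1888 + (34 - 31) = -1888 + 3 = -1885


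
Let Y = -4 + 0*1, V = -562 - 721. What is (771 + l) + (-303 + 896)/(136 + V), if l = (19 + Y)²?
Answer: 1141819/1147 ≈ 995.48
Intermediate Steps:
V = -1283
Y = -4 (Y = -4 + 0 = -4)
l = 225 (l = (19 - 4)² = 15² = 225)
(771 + l) + (-303 + 896)/(136 + V) = (771 + 225) + (-303 + 896)/(136 - 1283) = 996 + 593/(-1147) = 996 + 593*(-1/1147) = 996 - 593/1147 = 1141819/1147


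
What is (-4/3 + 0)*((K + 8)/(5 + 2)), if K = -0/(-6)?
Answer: -32/21 ≈ -1.5238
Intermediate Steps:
K = 0 (K = -0*(-1)/6 = -1*0 = 0)
(-4/3 + 0)*((K + 8)/(5 + 2)) = (-4/3 + 0)*((0 + 8)/(5 + 2)) = (-4*⅓ + 0)*(8/7) = (-4/3 + 0)*(8*(⅐)) = -4/3*8/7 = -32/21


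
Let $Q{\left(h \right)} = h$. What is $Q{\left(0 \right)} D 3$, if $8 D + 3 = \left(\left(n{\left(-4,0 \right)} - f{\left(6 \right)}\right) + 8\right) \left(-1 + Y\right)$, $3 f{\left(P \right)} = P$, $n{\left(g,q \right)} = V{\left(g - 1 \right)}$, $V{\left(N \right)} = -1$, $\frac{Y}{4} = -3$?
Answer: $0$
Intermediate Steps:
$Y = -12$ ($Y = 4 \left(-3\right) = -12$)
$n{\left(g,q \right)} = -1$
$f{\left(P \right)} = \frac{P}{3}$
$D = - \frac{17}{2}$ ($D = - \frac{3}{8} + \frac{\left(\left(-1 - \frac{1}{3} \cdot 6\right) + 8\right) \left(-1 - 12\right)}{8} = - \frac{3}{8} + \frac{\left(\left(-1 - 2\right) + 8\right) \left(-13\right)}{8} = - \frac{3}{8} + \frac{\left(-3 + 8\right) \left(-13\right)}{8} = - \frac{3}{8} + \frac{5 \left(-13\right)}{8} = - \frac{3}{8} + \frac{1}{8} \left(-65\right) = - \frac{3}{8} - \frac{65}{8} = - \frac{17}{2} \approx -8.5$)
$Q{\left(0 \right)} D 3 = 0 \left(- \frac{17}{2}\right) 3 = 0 \cdot 3 = 0$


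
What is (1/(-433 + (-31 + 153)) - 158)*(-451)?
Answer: 22161689/311 ≈ 71260.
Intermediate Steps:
(1/(-433 + (-31 + 153)) - 158)*(-451) = (1/(-433 + 122) - 158)*(-451) = (1/(-311) - 158)*(-451) = (-1/311 - 158)*(-451) = -49139/311*(-451) = 22161689/311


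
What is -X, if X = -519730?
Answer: 519730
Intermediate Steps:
-X = -1*(-519730) = 519730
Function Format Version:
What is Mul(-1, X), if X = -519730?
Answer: 519730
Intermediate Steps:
Mul(-1, X) = Mul(-1, -519730) = 519730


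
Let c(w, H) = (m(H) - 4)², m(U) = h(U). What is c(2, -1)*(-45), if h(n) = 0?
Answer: -720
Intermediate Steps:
m(U) = 0
c(w, H) = 16 (c(w, H) = (0 - 4)² = (-4)² = 16)
c(2, -1)*(-45) = 16*(-45) = -720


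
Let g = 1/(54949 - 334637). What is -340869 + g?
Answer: -95336968873/279688 ≈ -3.4087e+5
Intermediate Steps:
g = -1/279688 (g = 1/(-279688) = -1/279688 ≈ -3.5754e-6)
-340869 + g = -340869 - 1/279688 = -95336968873/279688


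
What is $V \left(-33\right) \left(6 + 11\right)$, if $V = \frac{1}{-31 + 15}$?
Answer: $\frac{561}{16} \approx 35.063$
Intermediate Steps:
$V = - \frac{1}{16}$ ($V = \frac{1}{-16} = - \frac{1}{16} \approx -0.0625$)
$V \left(-33\right) \left(6 + 11\right) = \left(- \frac{1}{16}\right) \left(-33\right) \left(6 + 11\right) = \frac{33}{16} \cdot 17 = \frac{561}{16}$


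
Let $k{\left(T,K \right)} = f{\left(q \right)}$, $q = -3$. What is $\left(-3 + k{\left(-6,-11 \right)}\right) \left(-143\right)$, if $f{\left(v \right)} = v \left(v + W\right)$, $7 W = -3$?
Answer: $- \frac{7293}{7} \approx -1041.9$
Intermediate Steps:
$W = - \frac{3}{7}$ ($W = \frac{1}{7} \left(-3\right) = - \frac{3}{7} \approx -0.42857$)
$f{\left(v \right)} = v \left(- \frac{3}{7} + v\right)$ ($f{\left(v \right)} = v \left(v - \frac{3}{7}\right) = v \left(- \frac{3}{7} + v\right)$)
$k{\left(T,K \right)} = \frac{72}{7}$ ($k{\left(T,K \right)} = \frac{1}{7} \left(-3\right) \left(-3 + 7 \left(-3\right)\right) = \frac{1}{7} \left(-3\right) \left(-3 - 21\right) = \frac{1}{7} \left(-3\right) \left(-24\right) = \frac{72}{7}$)
$\left(-3 + k{\left(-6,-11 \right)}\right) \left(-143\right) = \left(-3 + \frac{72}{7}\right) \left(-143\right) = \frac{51}{7} \left(-143\right) = - \frac{7293}{7}$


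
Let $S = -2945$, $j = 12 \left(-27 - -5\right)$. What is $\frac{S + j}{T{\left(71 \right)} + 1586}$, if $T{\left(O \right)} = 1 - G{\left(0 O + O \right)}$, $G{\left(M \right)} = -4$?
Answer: $- \frac{3209}{1591} \approx -2.017$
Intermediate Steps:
$j = -264$ ($j = 12 \left(-27 + 5\right) = 12 \left(-22\right) = -264$)
$T{\left(O \right)} = 5$ ($T{\left(O \right)} = 1 - -4 = 1 + 4 = 5$)
$\frac{S + j}{T{\left(71 \right)} + 1586} = \frac{-2945 - 264}{5 + 1586} = - \frac{3209}{1591}$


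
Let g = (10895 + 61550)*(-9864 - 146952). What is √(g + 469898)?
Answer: I*√11360065222 ≈ 1.0658e+5*I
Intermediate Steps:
g = -11360535120 (g = 72445*(-156816) = -11360535120)
√(g + 469898) = √(-11360535120 + 469898) = √(-11360065222) = I*√11360065222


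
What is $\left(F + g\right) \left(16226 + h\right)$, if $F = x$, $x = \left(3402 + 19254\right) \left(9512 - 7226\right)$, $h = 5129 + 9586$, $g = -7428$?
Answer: $1602254560908$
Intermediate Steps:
$h = 14715$
$x = 51791616$ ($x = 22656 \cdot 2286 = 51791616$)
$F = 51791616$
$\left(F + g\right) \left(16226 + h\right) = \left(51791616 - 7428\right) \left(16226 + 14715\right) = 51784188 \cdot 30941 = 1602254560908$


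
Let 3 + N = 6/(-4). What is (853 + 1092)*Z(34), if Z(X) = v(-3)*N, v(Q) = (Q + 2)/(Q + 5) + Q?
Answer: 122535/4 ≈ 30634.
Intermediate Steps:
N = -9/2 (N = -3 + 6/(-4) = -3 + 6*(-1/4) = -3 - 3/2 = -9/2 ≈ -4.5000)
v(Q) = Q + (2 + Q)/(5 + Q) (v(Q) = (2 + Q)/(5 + Q) + Q = Q + (2 + Q)/(5 + Q))
Z(X) = 63/4 (Z(X) = ((2 + (-3)**2 + 6*(-3))/(5 - 3))*(-9/2) = ((2 + 9 - 18)/2)*(-9/2) = ((1/2)*(-7))*(-9/2) = -7/2*(-9/2) = 63/4)
(853 + 1092)*Z(34) = (853 + 1092)*(63/4) = 1945*(63/4) = 122535/4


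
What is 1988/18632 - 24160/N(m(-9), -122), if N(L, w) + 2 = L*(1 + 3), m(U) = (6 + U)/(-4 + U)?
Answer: 731495799/32606 ≈ 22434.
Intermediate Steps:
N(L, w) = -2 + 4*L (N(L, w) = -2 + L*(1 + 3) = -2 + L*4 = -2 + 4*L)
1988/18632 - 24160/N(m(-9), -122) = 1988/18632 - 24160/(-2 + 4*((6 - 9)/(-4 - 9))) = 1988*(1/18632) - 24160/(-2 + 4*(-3/(-13))) = 497/4658 - 24160/(-2 + 4*(-1/13*(-3))) = 497/4658 - 24160/(-2 + 4*(3/13)) = 497/4658 - 24160/(-2 + 12/13) = 497/4658 - 24160/(-14/13) = 497/4658 - 24160*(-13/14) = 497/4658 + 157040/7 = 731495799/32606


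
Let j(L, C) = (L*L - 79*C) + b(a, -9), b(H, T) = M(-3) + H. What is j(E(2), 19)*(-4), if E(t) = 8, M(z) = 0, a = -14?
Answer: 5804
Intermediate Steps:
b(H, T) = H (b(H, T) = 0 + H = H)
j(L, C) = -14 + L² - 79*C (j(L, C) = (L*L - 79*C) - 14 = (L² - 79*C) - 14 = -14 + L² - 79*C)
j(E(2), 19)*(-4) = (-14 + 8² - 79*19)*(-4) = (-14 + 64 - 1501)*(-4) = -1451*(-4) = 5804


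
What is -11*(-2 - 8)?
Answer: 110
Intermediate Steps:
-11*(-2 - 8) = -11*(-10) = 110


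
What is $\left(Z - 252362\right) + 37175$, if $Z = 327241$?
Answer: $112054$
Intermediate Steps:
$\left(Z - 252362\right) + 37175 = \left(327241 - 252362\right) + 37175 = 74879 + 37175 = 112054$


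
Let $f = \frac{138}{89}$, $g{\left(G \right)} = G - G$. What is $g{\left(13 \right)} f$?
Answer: $0$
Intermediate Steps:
$g{\left(G \right)} = 0$
$f = \frac{138}{89}$ ($f = 138 \cdot \frac{1}{89} = \frac{138}{89} \approx 1.5506$)
$g{\left(13 \right)} f = 0 \cdot \frac{138}{89} = 0$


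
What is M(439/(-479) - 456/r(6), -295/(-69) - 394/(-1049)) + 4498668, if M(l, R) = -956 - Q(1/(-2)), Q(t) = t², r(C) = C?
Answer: 17990847/4 ≈ 4.4977e+6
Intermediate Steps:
M(l, R) = -3825/4 (M(l, R) = -956 - (1/(-2))² = -956 - (-½)² = -956 - 1*¼ = -956 - ¼ = -3825/4)
M(439/(-479) - 456/r(6), -295/(-69) - 394/(-1049)) + 4498668 = -3825/4 + 4498668 = 17990847/4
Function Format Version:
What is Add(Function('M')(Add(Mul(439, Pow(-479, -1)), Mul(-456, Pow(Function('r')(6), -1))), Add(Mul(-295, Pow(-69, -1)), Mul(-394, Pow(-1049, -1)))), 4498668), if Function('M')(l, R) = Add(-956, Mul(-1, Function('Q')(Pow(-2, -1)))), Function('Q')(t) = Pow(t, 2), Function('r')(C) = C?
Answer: Rational(17990847, 4) ≈ 4.4977e+6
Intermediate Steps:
Function('M')(l, R) = Rational(-3825, 4) (Function('M')(l, R) = Add(-956, Mul(-1, Pow(Pow(-2, -1), 2))) = Add(-956, Mul(-1, Pow(Rational(-1, 2), 2))) = Add(-956, Mul(-1, Rational(1, 4))) = Add(-956, Rational(-1, 4)) = Rational(-3825, 4))
Add(Function('M')(Add(Mul(439, Pow(-479, -1)), Mul(-456, Pow(Function('r')(6), -1))), Add(Mul(-295, Pow(-69, -1)), Mul(-394, Pow(-1049, -1)))), 4498668) = Add(Rational(-3825, 4), 4498668) = Rational(17990847, 4)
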